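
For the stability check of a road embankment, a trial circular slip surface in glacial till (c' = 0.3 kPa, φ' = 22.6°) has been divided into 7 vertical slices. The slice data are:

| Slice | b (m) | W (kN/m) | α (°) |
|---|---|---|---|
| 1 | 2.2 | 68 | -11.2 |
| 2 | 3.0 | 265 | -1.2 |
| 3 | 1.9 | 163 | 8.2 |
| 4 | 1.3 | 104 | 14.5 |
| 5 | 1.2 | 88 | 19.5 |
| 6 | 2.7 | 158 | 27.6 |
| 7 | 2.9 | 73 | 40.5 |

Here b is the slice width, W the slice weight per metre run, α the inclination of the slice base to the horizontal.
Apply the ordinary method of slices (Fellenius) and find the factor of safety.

FS = 2.04

Ordinary method of slices: FS = Σ[c'·Δl_i + (W_i cosα_i)·tanφ'] / Σ W_i sinα_i, with Δl_i = b_i / cosα_i.
Slice 1: Δl = 2.2/cos(-11.2°) = 2.243 m; N'_1 = 68·cos(-11.2°) = 66.7; c'Δl = 0.67; W sinα = -13.2
Slice 2: Δl = 3.0/cos(-1.2°) = 3.001 m; N'_2 = 265·cos(-1.2°) = 264.9; c'Δl = 0.90; W sinα = -5.5
Slice 3: Δl = 1.9/cos8.2° = 1.920 m; N'_3 = 163·cos8.2° = 161.3; c'Δl = 0.58; W sinα = 23.2
Slice 4: Δl = 1.3/cos14.5° = 1.343 m; N'_4 = 104·cos14.5° = 100.7; c'Δl = 0.40; W sinα = 26.0
Slice 5: Δl = 1.2/cos19.5° = 1.273 m; N'_5 = 88·cos19.5° = 83.0; c'Δl = 0.38; W sinα = 29.4
Slice 6: Δl = 2.7/cos27.6° = 3.047 m; N'_6 = 158·cos27.6° = 140.0; c'Δl = 0.91; W sinα = 73.2
Slice 7: Δl = 2.9/cos40.5° = 3.814 m; N'_7 = 73·cos40.5° = 55.5; c'Δl = 1.14; W sinα = 47.4
Σc'Δl = 5.0 kN/m; ΣN' = 872.1 kN/m; ΣW sinα = 180.5 kN/m
Resisting = 5.0 + 872.1·tan22.6° = 5.0 + 363.0 = 368.0 kN/m
FS = 368.0 / 180.5 = 2.039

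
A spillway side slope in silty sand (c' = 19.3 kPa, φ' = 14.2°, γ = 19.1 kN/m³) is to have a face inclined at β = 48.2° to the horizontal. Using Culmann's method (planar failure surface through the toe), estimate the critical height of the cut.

Culmann's analysis gives the critical failure plane at α_cr = (β + φ')/2 = (48.2 + 14.2)/2 = 31.2°, and the critical height
H_c = (4c'/γ) · sinβ cosφ' / [1 − cos(β − φ')]
    = (4·19.3/19.1) · sin48.2°·cos14.2° / [1 − cos(34.0°)]
    = 4.042 · 0.7455·0.9694 / [1 − 0.8290]
    = 4.042 · 0.7227 / 0.1710
    = 17.09 m

H_c = 17.09 m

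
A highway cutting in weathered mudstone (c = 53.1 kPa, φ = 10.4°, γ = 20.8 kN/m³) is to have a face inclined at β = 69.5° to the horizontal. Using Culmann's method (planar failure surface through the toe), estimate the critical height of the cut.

Culmann's analysis gives the critical failure plane at α_cr = (β + φ)/2 = (69.5 + 10.4)/2 = 40.0°, and the critical height
H_c = (4c/γ) · sinβ cosφ / [1 − cos(β − φ)]
    = (4·53.1/20.8) · sin69.5°·cos10.4° / [1 − cos(59.1°)]
    = 10.212 · 0.9367·0.9836 / [1 − 0.5135]
    = 10.212 · 0.9213 / 0.4865
    = 19.34 m

H_c = 19.34 m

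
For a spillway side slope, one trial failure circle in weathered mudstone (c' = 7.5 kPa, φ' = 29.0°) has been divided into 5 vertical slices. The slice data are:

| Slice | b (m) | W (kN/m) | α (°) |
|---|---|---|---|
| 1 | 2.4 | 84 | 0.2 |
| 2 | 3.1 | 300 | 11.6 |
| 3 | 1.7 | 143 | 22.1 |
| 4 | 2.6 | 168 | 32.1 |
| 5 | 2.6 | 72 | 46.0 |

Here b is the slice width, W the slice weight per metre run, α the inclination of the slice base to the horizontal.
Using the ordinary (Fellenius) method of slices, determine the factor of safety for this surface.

FS = 1.94

Ordinary method of slices: FS = Σ[c'·Δl_i + (W_i cosα_i)·tanφ'] / Σ W_i sinα_i, with Δl_i = b_i / cosα_i.
Slice 1: Δl = 2.4/cos0.2° = 2.400 m; N'_1 = 84·cos0.2° = 84.0; c'Δl = 18.00; W sinα = 0.3
Slice 2: Δl = 3.1/cos11.6° = 3.165 m; N'_2 = 300·cos11.6° = 293.9; c'Δl = 23.73; W sinα = 60.3
Slice 3: Δl = 1.7/cos22.1° = 1.835 m; N'_3 = 143·cos22.1° = 132.5; c'Δl = 13.76; W sinα = 53.8
Slice 4: Δl = 2.6/cos32.1° = 3.069 m; N'_4 = 168·cos32.1° = 142.3; c'Δl = 23.02; W sinα = 89.3
Slice 5: Δl = 2.6/cos46.0° = 3.743 m; N'_5 = 72·cos46.0° = 50.0; c'Δl = 28.07; W sinα = 51.8
Σc'Δl = 106.6 kN/m; ΣN' = 702.7 kN/m; ΣW sinα = 255.5 kN/m
Resisting = 106.6 + 702.7·tan29.0° = 106.6 + 389.5 = 496.1 kN/m
FS = 496.1 / 255.5 = 1.942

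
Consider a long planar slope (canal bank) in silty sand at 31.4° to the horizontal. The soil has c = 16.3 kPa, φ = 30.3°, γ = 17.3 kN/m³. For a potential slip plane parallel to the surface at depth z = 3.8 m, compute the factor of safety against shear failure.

FS = 1.51

For an infinite slope with a slip plane parallel to the surface (no pore pressure): FS = [c + γz cos²β tanφ] / [γz sinβ cosβ].
γz = 17.3·3.8 = 65.74 kN/m²
Numerator = 16.3 + 65.74·cos²31.4°·tan30.3° = 16.3 + 65.74·0.7285·0.5844 = 44.287 kPa
Denominator = 65.74·sin31.4°·cos31.4° = 65.74·0.5210·0.8536 = 29.235 kPa
FS = 44.287 / 29.235 = 1.515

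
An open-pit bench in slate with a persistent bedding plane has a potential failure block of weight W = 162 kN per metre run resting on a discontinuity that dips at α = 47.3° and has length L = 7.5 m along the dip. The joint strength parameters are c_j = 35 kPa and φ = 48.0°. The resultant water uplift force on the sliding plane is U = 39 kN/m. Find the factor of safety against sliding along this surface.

Resolving the block weight along and normal to the plane and applying the Mohr–Coulomb strength on the joint:
N' = W cosα − U = 162·cos47.3° − 39 = 70.9 kN/m
Driving force T = W sinα = 162·sin47.3° = 119.1 kN/m
Resisting force R = c_j·L + N'·tanφ = 35·7.5 + 70.9·tan48.0° = 262.5 + 78.7 = 341.2 kN/m
FS = R / T = 341.2 / 119.1 = 2.866

FS = 2.87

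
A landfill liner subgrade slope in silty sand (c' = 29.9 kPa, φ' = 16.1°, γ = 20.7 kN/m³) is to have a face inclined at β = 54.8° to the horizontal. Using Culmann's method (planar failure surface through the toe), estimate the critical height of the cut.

H_c = 20.66 m

Culmann's analysis gives the critical failure plane at α_cr = (β + φ')/2 = (54.8 + 16.1)/2 = 35.5°, and the critical height
H_c = (4c'/γ) · sinβ cosφ' / [1 − cos(β − φ')]
    = (4·29.9/20.7) · sin54.8°·cos16.1° / [1 − cos(38.7°)]
    = 5.778 · 0.8171·0.9608 / [1 − 0.7804]
    = 5.778 · 0.7851 / 0.2196
    = 20.66 m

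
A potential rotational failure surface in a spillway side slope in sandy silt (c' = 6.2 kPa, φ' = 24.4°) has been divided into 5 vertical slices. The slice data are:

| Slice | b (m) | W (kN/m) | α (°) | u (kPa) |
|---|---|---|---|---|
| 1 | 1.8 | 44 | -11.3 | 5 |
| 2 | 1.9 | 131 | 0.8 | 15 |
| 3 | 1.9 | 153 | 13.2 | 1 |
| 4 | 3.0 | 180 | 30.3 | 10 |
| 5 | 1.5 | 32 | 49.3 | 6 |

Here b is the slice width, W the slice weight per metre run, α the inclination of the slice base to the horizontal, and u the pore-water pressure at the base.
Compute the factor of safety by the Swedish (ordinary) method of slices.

FS = 1.80

Ordinary method of slices: FS = Σ[c'·Δl_i + (W_i cosα_i − u_i·Δl_i)·tanφ'] / Σ W_i sinα_i, with Δl_i = b_i / cosα_i.
Slice 1: Δl = 1.8/cos(-11.3°) = 1.836 m; N'_1 = 44·cos(-11.3°) − 5·1.836 = 34.0; c'Δl = 11.38; W sinα = -8.6
Slice 2: Δl = 1.9/cos0.8° = 1.900 m; N'_2 = 131·cos0.8° − 15·1.900 = 102.5; c'Δl = 11.78; W sinα = 1.8
Slice 3: Δl = 1.9/cos13.2° = 1.952 m; N'_3 = 153·cos13.2° − 1·1.952 = 147.0; c'Δl = 12.10; W sinα = 34.9
Slice 4: Δl = 3.0/cos30.3° = 3.475 m; N'_4 = 180·cos30.3° − 10·3.475 = 120.7; c'Δl = 21.54; W sinα = 90.8
Slice 5: Δl = 1.5/cos49.3° = 2.300 m; N'_5 = 32·cos49.3° − 6·2.300 = 7.1; c'Δl = 14.26; W sinα = 24.3
Σc'Δl = 71.1 kN/m; ΣN' = 411.2 kN/m; ΣW sinα = 143.2 kN/m
Resisting = 71.1 + 411.2·tan24.4° = 71.1 + 186.5 = 257.6 kN/m
FS = 257.6 / 143.2 = 1.799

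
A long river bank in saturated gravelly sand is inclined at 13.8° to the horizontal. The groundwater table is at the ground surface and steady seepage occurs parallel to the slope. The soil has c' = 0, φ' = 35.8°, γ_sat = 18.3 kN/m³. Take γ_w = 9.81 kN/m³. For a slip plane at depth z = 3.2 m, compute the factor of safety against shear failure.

FS = 1.36

With seepage parallel to the slope and the water table at the surface, the effective normal stress on the slip plane uses the buoyant unit weight γ' = γ_sat − γ_w while the driving shear stress uses γ_sat:
FS = [c' + γ' z cos²β tanφ'] / [γ_sat z sinβ cosβ]
(For c' = 0 this reduces to FS = (γ'/γ_sat)·tanφ'/tanβ.)
γ' = 18.3 − 9.81 = 8.49 kN/m³
Numerator = 0.0 + 8.49·3.2·cos²13.8°·tan35.8° = 0.0 + 8.49·3.2·0.9431·0.7212 = 18.479 kPa
Denominator = 18.3·3.2·sin13.8°·cos13.8° = 18.3·3.2·0.2385·0.9711 = 13.565 kPa
FS = 18.479 / 13.565 = 1.362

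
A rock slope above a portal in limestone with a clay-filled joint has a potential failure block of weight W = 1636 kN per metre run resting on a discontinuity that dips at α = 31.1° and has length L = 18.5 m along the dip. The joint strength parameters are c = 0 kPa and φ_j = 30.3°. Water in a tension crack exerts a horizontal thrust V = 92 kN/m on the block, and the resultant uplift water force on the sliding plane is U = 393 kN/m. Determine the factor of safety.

FS = 0.61

Resolving the block weight along and normal to the plane and applying the Mohr–Coulomb strength on the joint:
N' = W cosα − U − V sinα = 1636·cos31.1° − 393 − 92·sin31.1° = 960.3 kN/m
Driving force T = W sinα + V cosα = 1636·sin31.1° + 92·cos31.1° = 923.8 kN/m
Resisting force R = c·L + N'·tanφ_j = 0·18.5 + 960.3·tan30.3° = 0.0 + 561.2 = 561.2 kN/m
FS = R / T = 561.2 / 923.8 = 0.607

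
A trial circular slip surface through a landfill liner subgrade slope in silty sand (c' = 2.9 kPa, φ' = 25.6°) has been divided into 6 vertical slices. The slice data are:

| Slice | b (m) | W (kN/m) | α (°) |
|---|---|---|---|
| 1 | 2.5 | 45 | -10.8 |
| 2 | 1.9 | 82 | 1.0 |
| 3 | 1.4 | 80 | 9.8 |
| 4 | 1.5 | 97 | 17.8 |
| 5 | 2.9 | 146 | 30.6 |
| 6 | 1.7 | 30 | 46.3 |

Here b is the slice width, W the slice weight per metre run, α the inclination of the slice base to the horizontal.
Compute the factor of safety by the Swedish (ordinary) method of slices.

Ordinary method of slices: FS = Σ[c'·Δl_i + (W_i cosα_i)·tanφ'] / Σ W_i sinα_i, with Δl_i = b_i / cosα_i.
Slice 1: Δl = 2.5/cos(-10.8°) = 2.545 m; N'_1 = 45·cos(-10.8°) = 44.2; c'Δl = 7.38; W sinα = -8.4
Slice 2: Δl = 1.9/cos1.0° = 1.900 m; N'_2 = 82·cos1.0° = 82.0; c'Δl = 5.51; W sinα = 1.4
Slice 3: Δl = 1.4/cos9.8° = 1.421 m; N'_3 = 80·cos9.8° = 78.8; c'Δl = 4.12; W sinα = 13.6
Slice 4: Δl = 1.5/cos17.8° = 1.575 m; N'_4 = 97·cos17.8° = 92.4; c'Δl = 4.57; W sinα = 29.7
Slice 5: Δl = 2.9/cos30.6° = 3.369 m; N'_5 = 146·cos30.6° = 125.7; c'Δl = 9.77; W sinα = 74.3
Slice 6: Δl = 1.7/cos46.3° = 2.461 m; N'_6 = 30·cos46.3° = 20.7; c'Δl = 7.14; W sinα = 21.7
Σc'Δl = 38.5 kN/m; ΣN' = 443.8 kN/m; ΣW sinα = 132.3 kN/m
Resisting = 38.5 + 443.8·tan25.6° = 38.5 + 212.6 = 251.1 kN/m
FS = 251.1 / 132.3 = 1.898

FS = 1.90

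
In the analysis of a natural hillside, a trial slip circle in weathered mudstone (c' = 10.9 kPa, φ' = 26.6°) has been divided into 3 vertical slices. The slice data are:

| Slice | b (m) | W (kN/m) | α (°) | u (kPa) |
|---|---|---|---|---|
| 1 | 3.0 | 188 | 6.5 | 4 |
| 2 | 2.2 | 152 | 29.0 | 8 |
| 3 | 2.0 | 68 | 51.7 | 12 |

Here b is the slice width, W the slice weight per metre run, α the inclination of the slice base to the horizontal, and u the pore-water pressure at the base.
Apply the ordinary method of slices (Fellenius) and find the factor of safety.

FS = 1.63

Ordinary method of slices: FS = Σ[c'·Δl_i + (W_i cosα_i − u_i·Δl_i)·tanφ'] / Σ W_i sinα_i, with Δl_i = b_i / cosα_i.
Slice 1: Δl = 3.0/cos6.5° = 3.019 m; N'_1 = 188·cos6.5° − 4·3.019 = 174.7; c'Δl = 32.91; W sinα = 21.3
Slice 2: Δl = 2.2/cos29.0° = 2.515 m; N'_2 = 152·cos29.0° − 8·2.515 = 112.8; c'Δl = 27.42; W sinα = 73.7
Slice 3: Δl = 2.0/cos51.7° = 3.227 m; N'_3 = 68·cos51.7° − 12·3.227 = 3.4; c'Δl = 35.17; W sinα = 53.4
Σc'Δl = 95.5 kN/m; ΣN' = 291.0 kN/m; ΣW sinα = 148.3 kN/m
Resisting = 95.5 + 291.0·tan26.6° = 95.5 + 145.7 = 241.2 kN/m
FS = 241.2 / 148.3 = 1.626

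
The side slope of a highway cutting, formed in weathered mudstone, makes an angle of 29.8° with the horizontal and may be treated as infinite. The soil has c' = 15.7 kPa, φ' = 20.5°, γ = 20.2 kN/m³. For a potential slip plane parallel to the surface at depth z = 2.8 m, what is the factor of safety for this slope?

FS = 1.30

For an infinite slope with a slip plane parallel to the surface (no pore pressure): FS = [c' + γz cos²β tanφ'] / [γz sinβ cosβ].
γz = 20.2·2.8 = 56.56 kN/m²
Numerator = 15.7 + 56.56·cos²29.8°·tan20.5° = 15.7 + 56.56·0.7530·0.3739 = 31.624 kPa
Denominator = 56.56·sin29.8°·cos29.8° = 56.56·0.4970·0.8678 = 24.392 kPa
FS = 31.624 / 24.392 = 1.296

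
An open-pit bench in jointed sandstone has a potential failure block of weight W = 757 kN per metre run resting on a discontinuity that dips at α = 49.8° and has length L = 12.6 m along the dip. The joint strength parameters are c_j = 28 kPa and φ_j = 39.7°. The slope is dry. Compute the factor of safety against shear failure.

Resolving the block weight along and normal to the plane and applying the Mohr–Coulomb strength on the joint:
N' = W cosα = 757·cos49.8° = 488.6 kN/m
Driving force T = W sinα = 757·sin49.8° = 578.2 kN/m
Resisting force R = c_j·L + N'·tanφ_j = 28·12.6 + 488.6·tan39.7° = 352.8 + 405.7 = 758.5 kN/m
FS = R / T = 758.5 / 578.2 = 1.312

FS = 1.31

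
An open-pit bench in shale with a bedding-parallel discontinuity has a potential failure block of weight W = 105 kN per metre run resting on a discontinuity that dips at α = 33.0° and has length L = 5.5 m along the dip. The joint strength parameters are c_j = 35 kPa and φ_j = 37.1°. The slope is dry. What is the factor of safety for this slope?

Resolving the block weight along and normal to the plane and applying the Mohr–Coulomb strength on the joint:
N' = W cosα = 105·cos33.0° = 88.1 kN/m
Driving force T = W sinα = 105·sin33.0° = 57.2 kN/m
Resisting force R = c_j·L + N'·tanφ_j = 35·5.5 + 88.1·tan37.1° = 192.5 + 66.6 = 259.1 kN/m
FS = R / T = 259.1 / 57.2 = 4.531

FS = 4.53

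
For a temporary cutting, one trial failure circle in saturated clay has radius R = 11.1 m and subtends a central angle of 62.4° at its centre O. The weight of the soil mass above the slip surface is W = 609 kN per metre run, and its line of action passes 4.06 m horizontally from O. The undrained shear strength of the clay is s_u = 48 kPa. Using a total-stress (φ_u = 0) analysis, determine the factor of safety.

Taking moments about the centre O, the resisting moment is provided by the undrained shear strength acting along the arc:
Arc length L_a = R·θ = 11.1·(62.4°·π/180) = 11.1·1.0891 = 12.09 m
M_R = s_u·L_a·R = 48·12.09·11.1 = 6440.9 kN·m/m
M_D = W·d = 609·4.06 = 2472.5 kN·m/m
FS = M_R / M_D = 6440.9 / 2472.5 = 2.605

FS = 2.60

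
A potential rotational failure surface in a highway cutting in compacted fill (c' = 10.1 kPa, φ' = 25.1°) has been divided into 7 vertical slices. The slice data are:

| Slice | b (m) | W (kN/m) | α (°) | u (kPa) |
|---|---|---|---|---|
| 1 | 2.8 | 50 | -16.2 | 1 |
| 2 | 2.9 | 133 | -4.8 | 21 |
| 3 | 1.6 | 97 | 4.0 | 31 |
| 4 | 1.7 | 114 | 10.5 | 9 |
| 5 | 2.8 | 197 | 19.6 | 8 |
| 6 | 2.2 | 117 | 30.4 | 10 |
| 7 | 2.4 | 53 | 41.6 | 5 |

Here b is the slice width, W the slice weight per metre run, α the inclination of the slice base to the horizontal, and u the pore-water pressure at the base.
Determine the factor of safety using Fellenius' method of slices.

FS = 2.61

Ordinary method of slices: FS = Σ[c'·Δl_i + (W_i cosα_i − u_i·Δl_i)·tanφ'] / Σ W_i sinα_i, with Δl_i = b_i / cosα_i.
Slice 1: Δl = 2.8/cos(-16.2°) = 2.916 m; N'_1 = 50·cos(-16.2°) − 1·2.916 = 45.1; c'Δl = 29.45; W sinα = -13.9
Slice 2: Δl = 2.9/cos(-4.8°) = 2.910 m; N'_2 = 133·cos(-4.8°) − 21·2.910 = 71.4; c'Δl = 29.39; W sinα = -11.1
Slice 3: Δl = 1.6/cos4.0° = 1.604 m; N'_3 = 97·cos4.0° − 31·1.604 = 47.0; c'Δl = 16.20; W sinα = 6.8
Slice 4: Δl = 1.7/cos10.5° = 1.729 m; N'_4 = 114·cos10.5° − 9·1.729 = 96.5; c'Δl = 17.46; W sinα = 20.8
Slice 5: Δl = 2.8/cos19.6° = 2.972 m; N'_5 = 197·cos19.6° − 8·2.972 = 161.8; c'Δl = 30.02; W sinα = 66.1
Slice 6: Δl = 2.2/cos30.4° = 2.551 m; N'_6 = 117·cos30.4° − 10·2.551 = 75.4; c'Δl = 25.76; W sinα = 59.2
Slice 7: Δl = 2.4/cos41.6° = 3.209 m; N'_7 = 53·cos41.6° − 5·3.209 = 23.6; c'Δl = 32.42; W sinα = 35.2
Σc'Δl = 180.7 kN/m; ΣN' = 520.9 kN/m; ΣW sinα = 162.9 kN/m
Resisting = 180.7 + 520.9·tan25.1° = 180.7 + 244.0 = 424.7 kN/m
FS = 424.7 / 162.9 = 2.607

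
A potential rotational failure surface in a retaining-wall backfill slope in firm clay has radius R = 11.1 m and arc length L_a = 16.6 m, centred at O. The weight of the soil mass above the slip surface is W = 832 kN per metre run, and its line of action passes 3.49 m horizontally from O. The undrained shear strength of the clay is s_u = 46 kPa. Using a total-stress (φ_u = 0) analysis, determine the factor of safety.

FS = 2.92

Taking moments about the centre O, the resisting moment is provided by the undrained shear strength acting along the arc:
M_R = s_u·L_a·R = 46·16.60·11.1 = 8476.0 kN·m/m
M_D = W·d = 832·3.49 = 2903.7 kN·m/m
FS = M_R / M_D = 8476.0 / 2903.7 = 2.919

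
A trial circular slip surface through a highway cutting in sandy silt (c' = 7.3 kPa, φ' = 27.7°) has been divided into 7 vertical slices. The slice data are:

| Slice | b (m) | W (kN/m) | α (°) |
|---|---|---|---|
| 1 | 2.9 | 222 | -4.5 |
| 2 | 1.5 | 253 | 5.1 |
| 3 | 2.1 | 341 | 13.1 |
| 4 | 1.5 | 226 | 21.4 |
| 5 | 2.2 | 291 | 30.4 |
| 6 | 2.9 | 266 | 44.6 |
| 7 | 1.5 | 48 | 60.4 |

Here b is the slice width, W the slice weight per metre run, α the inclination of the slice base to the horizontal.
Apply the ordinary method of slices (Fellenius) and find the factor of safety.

FS = 1.68

Ordinary method of slices: FS = Σ[c'·Δl_i + (W_i cosα_i)·tanφ'] / Σ W_i sinα_i, with Δl_i = b_i / cosα_i.
Slice 1: Δl = 2.9/cos(-4.5°) = 2.909 m; N'_1 = 222·cos(-4.5°) = 221.3; c'Δl = 21.24; W sinα = -17.4
Slice 2: Δl = 1.5/cos5.1° = 1.506 m; N'_2 = 253·cos5.1° = 252.0; c'Δl = 10.99; W sinα = 22.5
Slice 3: Δl = 2.1/cos13.1° = 2.156 m; N'_3 = 341·cos13.1° = 332.1; c'Δl = 15.74; W sinα = 77.3
Slice 4: Δl = 1.5/cos21.4° = 1.611 m; N'_4 = 226·cos21.4° = 210.4; c'Δl = 11.76; W sinα = 82.5
Slice 5: Δl = 2.2/cos30.4° = 2.551 m; N'_5 = 291·cos30.4° = 251.0; c'Δl = 18.62; W sinα = 147.3
Slice 6: Δl = 2.9/cos44.6° = 4.073 m; N'_6 = 266·cos44.6° = 189.4; c'Δl = 29.73; W sinα = 186.8
Slice 7: Δl = 1.5/cos60.4° = 3.037 m; N'_7 = 48·cos60.4° = 23.7; c'Δl = 22.17; W sinα = 41.7
Σc'Δl = 130.3 kN/m; ΣN' = 1480.0 kN/m; ΣW sinα = 540.6 kN/m
Resisting = 130.3 + 1480.0·tan27.7° = 130.3 + 777.0 = 907.2 kN/m
FS = 907.2 / 540.6 = 1.678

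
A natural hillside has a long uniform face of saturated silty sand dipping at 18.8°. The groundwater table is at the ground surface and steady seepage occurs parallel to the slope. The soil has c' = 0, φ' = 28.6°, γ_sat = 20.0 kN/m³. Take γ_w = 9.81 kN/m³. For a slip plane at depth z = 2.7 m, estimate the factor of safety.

FS = 0.82

With seepage parallel to the slope and the water table at the surface, the effective normal stress on the slip plane uses the buoyant unit weight γ' = γ_sat − γ_w while the driving shear stress uses γ_sat:
FS = [c' + γ' z cos²β tanφ'] / [γ_sat z sinβ cosβ]
(For c' = 0 this reduces to FS = (γ'/γ_sat)·tanφ'/tanβ.)
γ' = 20.0 − 9.81 = 10.19 kN/m³
Numerator = 0.0 + 10.19·2.7·cos²18.8°·tan28.6° = 0.0 + 10.19·2.7·0.8961·0.5452 = 13.443 kPa
Denominator = 20.0·2.7·sin18.8°·cos18.8° = 20.0·2.7·0.3223·0.9466 = 16.474 kPa
FS = 13.443 / 16.474 = 0.816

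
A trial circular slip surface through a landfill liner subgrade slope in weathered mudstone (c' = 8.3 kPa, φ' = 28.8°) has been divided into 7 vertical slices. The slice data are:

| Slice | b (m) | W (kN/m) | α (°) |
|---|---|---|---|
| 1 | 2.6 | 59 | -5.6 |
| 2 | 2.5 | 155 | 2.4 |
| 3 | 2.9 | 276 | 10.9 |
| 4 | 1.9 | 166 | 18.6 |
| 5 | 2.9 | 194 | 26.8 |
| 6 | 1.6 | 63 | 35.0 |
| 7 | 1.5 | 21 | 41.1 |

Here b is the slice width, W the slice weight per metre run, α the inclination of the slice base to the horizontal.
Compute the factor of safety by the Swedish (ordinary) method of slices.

Ordinary method of slices: FS = Σ[c'·Δl_i + (W_i cosα_i)·tanφ'] / Σ W_i sinα_i, with Δl_i = b_i / cosα_i.
Slice 1: Δl = 2.6/cos(-5.6°) = 2.612 m; N'_1 = 59·cos(-5.6°) = 58.7; c'Δl = 21.68; W sinα = -5.8
Slice 2: Δl = 2.5/cos2.4° = 2.502 m; N'_2 = 155·cos2.4° = 154.9; c'Δl = 20.77; W sinα = 6.5
Slice 3: Δl = 2.9/cos10.9° = 2.953 m; N'_3 = 276·cos10.9° = 271.0; c'Δl = 24.51; W sinα = 52.2
Slice 4: Δl = 1.9/cos18.6° = 2.005 m; N'_4 = 166·cos18.6° = 157.3; c'Δl = 16.64; W sinα = 52.9
Slice 5: Δl = 2.9/cos26.8° = 3.249 m; N'_5 = 194·cos26.8° = 173.2; c'Δl = 26.97; W sinα = 87.5
Slice 6: Δl = 1.6/cos35.0° = 1.953 m; N'_6 = 63·cos35.0° = 51.6; c'Δl = 16.21; W sinα = 36.1
Slice 7: Δl = 1.5/cos41.1° = 1.991 m; N'_7 = 21·cos41.1° = 15.8; c'Δl = 16.52; W sinα = 13.8
Σc'Δl = 143.3 kN/m; ΣN' = 882.5 kN/m; ΣW sinα = 243.3 kN/m
Resisting = 143.3 + 882.5·tan28.8° = 143.3 + 485.2 = 628.5 kN/m
FS = 628.5 / 243.3 = 2.583

FS = 2.58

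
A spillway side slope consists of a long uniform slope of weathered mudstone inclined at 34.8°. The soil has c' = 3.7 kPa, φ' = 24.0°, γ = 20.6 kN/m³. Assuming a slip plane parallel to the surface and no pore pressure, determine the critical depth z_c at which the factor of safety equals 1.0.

Setting FS = 1.00 in FS = [c' + γz cos²β tanφ'] / [γz sinβ cosβ] and solving for z:
z = c' / [γ cosβ (FS·sinβ − cosβ·tanφ')]
  = 3.7 / [20.6·cos34.8°·(1.00·sin34.8° − cos34.8°·tan24.0°)]
  = 3.7 / [20.6·0.8211·(1.00·0.5707 − 0.8211·0.4452)]
  = 3.7 / 3.4696 = 1.066 m

z_c = 1.07 m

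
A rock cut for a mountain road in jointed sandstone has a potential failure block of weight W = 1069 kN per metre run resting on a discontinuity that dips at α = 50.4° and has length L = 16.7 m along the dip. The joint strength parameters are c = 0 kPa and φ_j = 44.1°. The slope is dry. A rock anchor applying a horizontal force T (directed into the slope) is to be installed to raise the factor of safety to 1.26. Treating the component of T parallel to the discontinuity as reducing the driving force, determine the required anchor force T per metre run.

T = 244 kN/m

Resolving forces along and normal to the sliding plane, with the horizontal anchor force T adding T·sinα to the effective normal force and T·cosα acting up the plane against the driving force:
FS = [cL + (W cosα + T sinα) tanφ_j] / [W sinα − T cosα]
Without the anchor: N' = 681.4 kN/m, driving T_d = 823.7 kN/m, resisting R = 0·16.7 + 681.4·tan44.1° = 660.3 kN/m, FS = 0.80.
Setting FS = 1.26 and solving for T:
1.26·(823.7 − T cos50.4°) = 660.3 + T sin50.4°·tan44.1°
T·(sin50.4°·tan44.1° + 1.26·cos50.4°) = 1.26·823.7 − 660.3
T·(0.7705·0.9691 + 1.26·0.6374) = 1037.8 − 660.3 = 377.5
T·1.5498 = 377.5
T = 243.6 kN/m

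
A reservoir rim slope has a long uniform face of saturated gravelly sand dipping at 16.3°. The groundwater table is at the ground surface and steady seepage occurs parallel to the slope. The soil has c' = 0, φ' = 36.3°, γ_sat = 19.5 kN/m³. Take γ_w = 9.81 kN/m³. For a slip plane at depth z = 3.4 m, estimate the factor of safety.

With seepage parallel to the slope and the water table at the surface, the effective normal stress on the slip plane uses the buoyant unit weight γ' = γ_sat − γ_w while the driving shear stress uses γ_sat:
FS = [c' + γ' z cos²β tanφ'] / [γ_sat z sinβ cosβ]
(For c' = 0 this reduces to FS = (γ'/γ_sat)·tanφ'/tanβ.)
γ' = 19.5 − 9.81 = 9.69 kN/m³
Numerator = 0.0 + 9.69·3.4·cos²16.3°·tan36.3° = 0.0 + 9.69·3.4·0.9212·0.7346 = 22.295 kPa
Denominator = 19.5·3.4·sin16.3°·cos16.3° = 19.5·3.4·0.2807·0.9598 = 17.860 kPa
FS = 22.295 / 17.860 = 1.248

FS = 1.25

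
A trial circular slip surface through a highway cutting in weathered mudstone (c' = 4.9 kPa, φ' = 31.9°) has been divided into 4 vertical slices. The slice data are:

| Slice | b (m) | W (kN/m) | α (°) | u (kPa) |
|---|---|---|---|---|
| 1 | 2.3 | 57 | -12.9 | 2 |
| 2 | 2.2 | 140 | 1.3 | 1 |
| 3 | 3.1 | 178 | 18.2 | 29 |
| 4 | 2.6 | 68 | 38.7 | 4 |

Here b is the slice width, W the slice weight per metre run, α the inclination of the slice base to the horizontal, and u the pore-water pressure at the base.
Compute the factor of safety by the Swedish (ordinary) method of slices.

FS = 2.75

Ordinary method of slices: FS = Σ[c'·Δl_i + (W_i cosα_i − u_i·Δl_i)·tanφ'] / Σ W_i sinα_i, with Δl_i = b_i / cosα_i.
Slice 1: Δl = 2.3/cos(-12.9°) = 2.360 m; N'_1 = 57·cos(-12.9°) − 2·2.360 = 50.8; c'Δl = 11.56; W sinα = -12.7
Slice 2: Δl = 2.2/cos1.3° = 2.201 m; N'_2 = 140·cos1.3° − 1·2.201 = 137.8; c'Δl = 10.78; W sinα = 3.2
Slice 3: Δl = 3.1/cos18.2° = 3.263 m; N'_3 = 178·cos18.2° − 29·3.263 = 74.5; c'Δl = 15.99; W sinα = 55.6
Slice 4: Δl = 2.6/cos38.7° = 3.331 m; N'_4 = 68·cos38.7° − 4·3.331 = 39.7; c'Δl = 16.32; W sinα = 42.5
Σc'Δl = 54.7 kN/m; ΣN' = 302.8 kN/m; ΣW sinα = 88.6 kN/m
Resisting = 54.7 + 302.8·tan31.9° = 54.7 + 188.5 = 243.1 kN/m
FS = 243.1 / 88.6 = 2.745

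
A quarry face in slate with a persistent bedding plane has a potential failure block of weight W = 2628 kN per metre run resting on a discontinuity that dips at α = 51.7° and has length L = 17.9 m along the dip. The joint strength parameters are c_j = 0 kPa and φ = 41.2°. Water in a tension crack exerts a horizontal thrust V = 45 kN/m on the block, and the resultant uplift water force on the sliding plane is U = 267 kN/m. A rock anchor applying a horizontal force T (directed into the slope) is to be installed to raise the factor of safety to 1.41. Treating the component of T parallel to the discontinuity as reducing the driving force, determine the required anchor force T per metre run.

T = 1144 kN/m

Resolving forces along and normal to the sliding plane, with the horizontal anchor force T adding T·sinα to the effective normal force and T·cosα acting up the plane against the driving force:
FS = [c_jL + (W cosα − U − V sinα + T sinα) tanφ] / [W sinα + V cosα − T cosα]
Without the anchor: N' = 1326.5 kN/m, driving T_d = 2090.3 kN/m, resisting R = 0·17.9 + 1326.5·tan41.2° = 1161.2 kN/m, FS = 0.56.
Setting FS = 1.41 and solving for T:
1.41·(2090.3 − T cos51.7°) = 1161.2 + T sin51.7°·tan41.2°
T·(sin51.7°·tan41.2° + 1.41·cos51.7°) = 1.41·2090.3 − 1161.2
T·(0.7848·0.8754 + 1.41·0.6198) = 2947.3 − 1161.2 = 1786.1
T·1.5609 = 1786.1
T = 1144.2 kN/m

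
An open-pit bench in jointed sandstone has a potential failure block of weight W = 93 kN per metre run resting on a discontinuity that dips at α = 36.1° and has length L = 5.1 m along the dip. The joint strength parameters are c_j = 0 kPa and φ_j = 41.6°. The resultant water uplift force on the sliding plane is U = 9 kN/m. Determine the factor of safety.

FS = 1.07

Resolving the block weight along and normal to the plane and applying the Mohr–Coulomb strength on the joint:
N' = W cosα − U = 93·cos36.1° − 9 = 66.1 kN/m
Driving force T = W sinα = 93·sin36.1° = 54.8 kN/m
Resisting force R = c_j·L + N'·tanφ_j = 0·5.1 + 66.1·tan41.6° = 0.0 + 58.7 = 58.7 kN/m
FS = R / T = 58.7 / 54.8 = 1.072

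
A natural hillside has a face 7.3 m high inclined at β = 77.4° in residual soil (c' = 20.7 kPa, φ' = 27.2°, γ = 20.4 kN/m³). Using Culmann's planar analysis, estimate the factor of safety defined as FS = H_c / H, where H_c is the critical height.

FS = 1.34

H_c = (4c'/γ) · sinβ cosφ' / [1 − cos(β − φ')]
    = (4·20.7/20.4) · sin77.4°·cos27.2° / [1 − cos50.2°]
    = 4.059 · 0.8680 / 0.3599 = 9.79 m
FS = H_c / H = 9.79 / 7.3 = 1.341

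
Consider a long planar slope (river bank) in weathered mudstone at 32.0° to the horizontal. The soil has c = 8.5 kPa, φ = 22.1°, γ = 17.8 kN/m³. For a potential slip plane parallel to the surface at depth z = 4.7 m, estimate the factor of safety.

For an infinite slope with a slip plane parallel to the surface (no pore pressure): FS = [c + γz cos²β tanφ] / [γz sinβ cosβ].
γz = 17.8·4.7 = 83.66 kN/m²
Numerator = 8.5 + 83.66·cos²32.0°·tan22.1° = 8.5 + 83.66·0.7192·0.4061 = 32.931 kPa
Denominator = 83.66·sin32.0°·cos32.0° = 83.66·0.5299·0.8480 = 37.597 kPa
FS = 32.931 / 37.597 = 0.876

FS = 0.88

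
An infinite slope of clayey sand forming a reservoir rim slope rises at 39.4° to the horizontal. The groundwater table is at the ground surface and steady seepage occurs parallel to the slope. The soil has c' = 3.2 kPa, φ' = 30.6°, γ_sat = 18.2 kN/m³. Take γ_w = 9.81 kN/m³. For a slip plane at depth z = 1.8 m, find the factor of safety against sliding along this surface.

With seepage parallel to the slope and the water table at the surface, the effective normal stress on the slip plane uses the buoyant unit weight γ' = γ_sat − γ_w while the driving shear stress uses γ_sat:
FS = [c' + γ' z cos²β tanφ'] / [γ_sat z sinβ cosβ]
γ' = 18.2 − 9.81 = 8.39 kN/m³
Numerator = 3.2 + 8.39·1.8·cos²39.4°·tan30.6° = 3.2 + 8.39·1.8·0.5971·0.5914 = 8.533 kPa
Denominator = 18.2·1.8·sin39.4°·cos39.4° = 18.2·1.8·0.6347·0.7727 = 16.068 kPa
FS = 8.533 / 16.068 = 0.531

FS = 0.53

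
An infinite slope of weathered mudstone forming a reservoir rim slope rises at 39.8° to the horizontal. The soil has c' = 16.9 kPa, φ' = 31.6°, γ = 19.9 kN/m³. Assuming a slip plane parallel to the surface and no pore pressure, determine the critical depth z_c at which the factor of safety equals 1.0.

z_c = 6.60 m

Setting FS = 1.00 in FS = [c' + γz cos²β tanφ'] / [γz sinβ cosβ] and solving for z:
z = c' / [γ cosβ (FS·sinβ − cosβ·tanφ')]
  = 16.9 / [19.9·cos39.8°·(1.00·sin39.8° − cos39.8°·tan31.6°)]
  = 16.9 / [19.9·0.7683·(1.00·0.6401 − 0.7683·0.6152)]
  = 16.9 / 2.5602 = 6.601 m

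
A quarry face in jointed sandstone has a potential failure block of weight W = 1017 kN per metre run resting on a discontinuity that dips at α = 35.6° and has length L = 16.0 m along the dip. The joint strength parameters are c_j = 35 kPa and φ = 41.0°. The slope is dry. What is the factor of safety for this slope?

Resolving the block weight along and normal to the plane and applying the Mohr–Coulomb strength on the joint:
N' = W cosα = 1017·cos35.6° = 826.9 kN/m
Driving force T = W sinα = 1017·sin35.6° = 592.0 kN/m
Resisting force R = c_j·L + N'·tanφ = 35·16.0 + 826.9·tan41.0° = 560.0 + 718.8 = 1278.8 kN/m
FS = R / T = 1278.8 / 592.0 = 2.160

FS = 2.16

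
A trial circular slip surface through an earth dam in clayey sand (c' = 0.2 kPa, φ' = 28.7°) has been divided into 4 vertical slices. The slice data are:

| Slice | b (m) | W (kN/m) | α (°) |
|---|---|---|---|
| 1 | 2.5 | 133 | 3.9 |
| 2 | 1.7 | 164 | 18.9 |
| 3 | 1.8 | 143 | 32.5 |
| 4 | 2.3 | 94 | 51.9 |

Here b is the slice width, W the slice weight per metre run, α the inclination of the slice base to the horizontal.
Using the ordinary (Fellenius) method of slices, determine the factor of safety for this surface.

FS = 1.21

Ordinary method of slices: FS = Σ[c'·Δl_i + (W_i cosα_i)·tanφ'] / Σ W_i sinα_i, with Δl_i = b_i / cosα_i.
Slice 1: Δl = 2.5/cos3.9° = 2.506 m; N'_1 = 133·cos3.9° = 132.7; c'Δl = 0.50; W sinα = 9.0
Slice 2: Δl = 1.7/cos18.9° = 1.797 m; N'_2 = 164·cos18.9° = 155.2; c'Δl = 0.36; W sinα = 53.1
Slice 3: Δl = 1.8/cos32.5° = 2.134 m; N'_3 = 143·cos32.5° = 120.6; c'Δl = 0.43; W sinα = 76.8
Slice 4: Δl = 2.3/cos51.9° = 3.727 m; N'_4 = 94·cos51.9° = 58.0; c'Δl = 0.75; W sinα = 74.0
Σc'Δl = 2.0 kN/m; ΣN' = 466.5 kN/m; ΣW sinα = 213.0 kN/m
Resisting = 2.0 + 466.5·tan28.7° = 2.0 + 255.4 = 257.4 kN/m
FS = 257.4 / 213.0 = 1.209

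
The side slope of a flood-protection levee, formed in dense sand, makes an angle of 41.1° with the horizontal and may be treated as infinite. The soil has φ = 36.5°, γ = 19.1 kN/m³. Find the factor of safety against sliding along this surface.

FS = 0.85

For a dry cohesionless infinite slope the factor of safety is FS = tanφ / tanβ.
FS = tan36.5° / tan41.1° = 0.7400 / 0.8724 = 0.848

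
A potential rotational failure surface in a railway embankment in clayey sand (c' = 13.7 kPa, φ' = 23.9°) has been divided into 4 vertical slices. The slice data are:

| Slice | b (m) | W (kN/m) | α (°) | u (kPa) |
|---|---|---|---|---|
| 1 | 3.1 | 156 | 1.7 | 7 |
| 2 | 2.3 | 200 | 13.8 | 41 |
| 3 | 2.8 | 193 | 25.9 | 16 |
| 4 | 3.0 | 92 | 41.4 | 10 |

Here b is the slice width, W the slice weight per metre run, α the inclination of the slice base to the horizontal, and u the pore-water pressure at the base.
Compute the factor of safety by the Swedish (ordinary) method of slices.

FS = 1.73

Ordinary method of slices: FS = Σ[c'·Δl_i + (W_i cosα_i − u_i·Δl_i)·tanφ'] / Σ W_i sinα_i, with Δl_i = b_i / cosα_i.
Slice 1: Δl = 3.1/cos1.7° = 3.101 m; N'_1 = 156·cos1.7° − 7·3.101 = 134.2; c'Δl = 42.49; W sinα = 4.6
Slice 2: Δl = 2.3/cos13.8° = 2.368 m; N'_2 = 200·cos13.8° − 41·2.368 = 97.1; c'Δl = 32.45; W sinα = 47.7
Slice 3: Δl = 2.8/cos25.9° = 3.113 m; N'_3 = 193·cos25.9° − 16·3.113 = 123.8; c'Δl = 42.64; W sinα = 84.3
Slice 4: Δl = 3.0/cos41.4° = 3.999 m; N'_4 = 92·cos41.4° − 10·3.999 = 29.0; c'Δl = 54.79; W sinα = 60.8
Σc'Δl = 172.4 kN/m; ΣN' = 384.2 kN/m; ΣW sinα = 197.5 kN/m
Resisting = 172.4 + 384.2·tan23.9° = 172.4 + 170.2 = 342.6 kN/m
FS = 342.6 / 197.5 = 1.735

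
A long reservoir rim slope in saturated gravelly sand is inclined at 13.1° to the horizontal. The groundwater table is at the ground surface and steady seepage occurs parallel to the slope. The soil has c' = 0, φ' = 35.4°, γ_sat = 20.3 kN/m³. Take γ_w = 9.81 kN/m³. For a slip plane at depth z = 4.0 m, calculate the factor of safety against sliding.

FS = 1.58

With seepage parallel to the slope and the water table at the surface, the effective normal stress on the slip plane uses the buoyant unit weight γ' = γ_sat − γ_w while the driving shear stress uses γ_sat:
FS = [c' + γ' z cos²β tanφ'] / [γ_sat z sinβ cosβ]
(For c' = 0 this reduces to FS = (γ'/γ_sat)·tanφ'/tanβ.)
γ' = 20.3 − 9.81 = 10.49 kN/m³
Numerator = 0.0 + 10.49·4.0·cos²13.1°·tan35.4° = 0.0 + 10.49·4.0·0.9486·0.7107 = 28.288 kPa
Denominator = 20.3·4.0·sin13.1°·cos13.1° = 20.3·4.0·0.2267·0.9740 = 17.925 kPa
FS = 28.288 / 17.925 = 1.578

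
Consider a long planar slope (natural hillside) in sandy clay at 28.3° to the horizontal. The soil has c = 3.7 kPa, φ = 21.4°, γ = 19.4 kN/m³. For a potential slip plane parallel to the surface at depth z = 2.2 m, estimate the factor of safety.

FS = 0.94

For an infinite slope with a slip plane parallel to the surface (no pore pressure): FS = [c + γz cos²β tanφ] / [γz sinβ cosβ].
γz = 19.4·2.2 = 42.68 kN/m²
Numerator = 3.7 + 42.68·cos²28.3°·tan21.4° = 3.7 + 42.68·0.7752·0.3919 = 16.667 kPa
Denominator = 42.68·sin28.3°·cos28.3° = 42.68·0.4741·0.8805 = 17.816 kPa
FS = 16.667 / 17.816 = 0.936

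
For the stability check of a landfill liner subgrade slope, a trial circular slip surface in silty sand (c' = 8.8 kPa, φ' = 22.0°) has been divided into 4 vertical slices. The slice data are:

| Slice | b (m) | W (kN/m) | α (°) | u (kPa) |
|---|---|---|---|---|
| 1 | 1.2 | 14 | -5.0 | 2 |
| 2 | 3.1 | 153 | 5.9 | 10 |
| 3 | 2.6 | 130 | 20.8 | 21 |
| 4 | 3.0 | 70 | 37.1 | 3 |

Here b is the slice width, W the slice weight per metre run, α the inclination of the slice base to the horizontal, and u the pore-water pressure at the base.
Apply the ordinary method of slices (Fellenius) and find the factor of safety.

FS = 1.87

Ordinary method of slices: FS = Σ[c'·Δl_i + (W_i cosα_i − u_i·Δl_i)·tanφ'] / Σ W_i sinα_i, with Δl_i = b_i / cosα_i.
Slice 1: Δl = 1.2/cos(-5.0°) = 1.205 m; N'_1 = 14·cos(-5.0°) − 2·1.205 = 11.5; c'Δl = 10.60; W sinα = -1.2
Slice 2: Δl = 3.1/cos5.9° = 3.117 m; N'_2 = 153·cos5.9° − 10·3.117 = 121.0; c'Δl = 27.43; W sinα = 15.7
Slice 3: Δl = 2.6/cos20.8° = 2.781 m; N'_3 = 130·cos20.8° − 21·2.781 = 63.1; c'Δl = 24.48; W sinα = 46.2
Slice 4: Δl = 3.0/cos37.1° = 3.761 m; N'_4 = 70·cos37.1° − 3·3.761 = 44.5; c'Δl = 33.10; W sinα = 42.2
Σc'Δl = 95.6 kN/m; ΣN' = 240.2 kN/m; ΣW sinα = 102.9 kN/m
Resisting = 95.6 + 240.2·tan22.0° = 95.6 + 97.1 = 192.7 kN/m
FS = 192.7 / 102.9 = 1.872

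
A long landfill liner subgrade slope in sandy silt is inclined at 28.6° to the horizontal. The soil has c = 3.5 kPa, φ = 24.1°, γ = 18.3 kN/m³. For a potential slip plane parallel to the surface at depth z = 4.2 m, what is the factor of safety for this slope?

For an infinite slope with a slip plane parallel to the surface (no pore pressure): FS = [c + γz cos²β tanφ] / [γz sinβ cosβ].
γz = 18.3·4.2 = 76.86 kN/m²
Numerator = 3.5 + 76.86·cos²28.6°·tan24.1° = 3.5 + 76.86·0.7709·0.4473 = 30.003 kPa
Denominator = 76.86·sin28.6°·cos28.6° = 76.86·0.4787·0.8780 = 32.303 kPa
FS = 30.003 / 32.303 = 0.929

FS = 0.93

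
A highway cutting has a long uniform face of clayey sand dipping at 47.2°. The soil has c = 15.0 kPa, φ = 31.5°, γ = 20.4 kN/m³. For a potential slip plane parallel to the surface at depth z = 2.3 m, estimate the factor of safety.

FS = 1.21

For an infinite slope with a slip plane parallel to the surface (no pore pressure): FS = [c + γz cos²β tanφ] / [γz sinβ cosβ].
γz = 20.4·2.3 = 46.92 kN/m²
Numerator = 15.0 + 46.92·cos²47.2°·tan31.5° = 15.0 + 46.92·0.4616·0.6128 = 28.273 kPa
Denominator = 46.92·sin47.2°·cos47.2° = 46.92·0.7337·0.6794 = 23.391 kPa
FS = 28.273 / 23.391 = 1.209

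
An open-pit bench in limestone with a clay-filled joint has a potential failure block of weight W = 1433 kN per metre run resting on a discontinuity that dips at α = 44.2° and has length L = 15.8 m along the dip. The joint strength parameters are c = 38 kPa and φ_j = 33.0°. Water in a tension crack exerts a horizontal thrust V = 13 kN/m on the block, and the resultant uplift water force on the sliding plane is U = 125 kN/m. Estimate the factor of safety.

FS = 1.17

Resolving the block weight along and normal to the plane and applying the Mohr–Coulomb strength on the joint:
N' = W cosα − U − V sinα = 1433·cos44.2° − 125 − 13·sin44.2° = 893.3 kN/m
Driving force T = W sinα + V cosα = 1433·sin44.2° + 13·cos44.2° = 1008.4 kN/m
Resisting force R = c·L + N'·tanφ_j = 38·15.8 + 893.3·tan33.0° = 600.4 + 580.1 = 1180.5 kN/m
FS = R / T = 1180.5 / 1008.4 = 1.171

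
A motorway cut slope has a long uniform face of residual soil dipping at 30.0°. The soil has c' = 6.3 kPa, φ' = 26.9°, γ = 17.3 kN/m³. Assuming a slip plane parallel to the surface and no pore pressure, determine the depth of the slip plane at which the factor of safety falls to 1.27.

Setting FS = 1.27 in FS = [c' + γz cos²β tanφ'] / [γz sinβ cosβ] and solving for z:
z = c' / [γ cosβ (FS·sinβ − cosβ·tanφ')]
  = 6.3 / [17.3·cos30.0°·(1.27·sin30.0° − cos30.0°·tan26.9°)]
  = 6.3 / [17.3·0.8660·(1.27·0.5000 − 0.8660·0.5073)]
  = 6.3 / 2.9311 = 2.149 m

z = 2.15 m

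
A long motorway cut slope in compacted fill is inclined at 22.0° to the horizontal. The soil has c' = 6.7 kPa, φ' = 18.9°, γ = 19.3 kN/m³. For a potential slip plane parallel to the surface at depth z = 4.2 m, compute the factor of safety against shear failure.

FS = 1.09

For an infinite slope with a slip plane parallel to the surface (no pore pressure): FS = [c' + γz cos²β tanφ'] / [γz sinβ cosβ].
γz = 19.3·4.2 = 81.06 kN/m²
Numerator = 6.7 + 81.06·cos²22.0°·tan18.9° = 6.7 + 81.06·0.8597·0.3424 = 30.558 kPa
Denominator = 81.06·sin22.0°·cos22.0° = 81.06·0.3746·0.9272 = 28.155 kPa
FS = 30.558 / 28.155 = 1.085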